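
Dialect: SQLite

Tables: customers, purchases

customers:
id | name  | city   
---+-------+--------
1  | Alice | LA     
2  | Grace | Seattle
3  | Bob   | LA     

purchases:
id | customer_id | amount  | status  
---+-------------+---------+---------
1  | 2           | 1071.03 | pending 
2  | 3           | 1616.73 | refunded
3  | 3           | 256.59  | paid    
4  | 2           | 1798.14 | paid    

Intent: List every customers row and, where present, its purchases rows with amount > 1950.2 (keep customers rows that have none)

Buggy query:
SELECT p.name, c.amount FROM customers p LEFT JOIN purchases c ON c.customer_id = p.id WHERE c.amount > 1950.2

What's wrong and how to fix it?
Bug: Filtering c.amount in WHERE discards the NULL rows produced by LEFT JOIN, turning it into an inner join

Fix: Move the right-table condition into the ON clause so unmatched parents are kept

Corrected query:
SELECT p.name, c.amount FROM customers p LEFT JOIN purchases c ON c.customer_id = p.id AND c.amount > 1950.2

Result:
name  | amount
------+-------
Alice | NULL  
Grace | NULL  
Bob   | NULL  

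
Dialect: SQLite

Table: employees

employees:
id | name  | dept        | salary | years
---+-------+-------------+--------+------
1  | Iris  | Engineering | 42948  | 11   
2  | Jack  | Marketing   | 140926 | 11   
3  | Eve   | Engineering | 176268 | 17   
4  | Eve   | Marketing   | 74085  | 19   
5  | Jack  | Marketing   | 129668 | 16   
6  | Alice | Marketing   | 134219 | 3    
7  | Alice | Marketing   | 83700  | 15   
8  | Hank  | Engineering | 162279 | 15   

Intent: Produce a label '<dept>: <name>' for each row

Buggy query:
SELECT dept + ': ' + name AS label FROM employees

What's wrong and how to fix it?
Bug: '+' is numeric addition; on text columns SQLite converts them to 0 instead of concatenating

Fix: Replace + with || to concatenate text

Corrected query:
SELECT dept || ': ' || name AS label FROM employees

Result:
label            
-----------------
Engineering: Iris
Marketing: Jack  
Engineering: Eve 
Marketing: Eve   
Marketing: Jack  
Marketing: Alice 
Marketing: Alice 
Engineering: Hank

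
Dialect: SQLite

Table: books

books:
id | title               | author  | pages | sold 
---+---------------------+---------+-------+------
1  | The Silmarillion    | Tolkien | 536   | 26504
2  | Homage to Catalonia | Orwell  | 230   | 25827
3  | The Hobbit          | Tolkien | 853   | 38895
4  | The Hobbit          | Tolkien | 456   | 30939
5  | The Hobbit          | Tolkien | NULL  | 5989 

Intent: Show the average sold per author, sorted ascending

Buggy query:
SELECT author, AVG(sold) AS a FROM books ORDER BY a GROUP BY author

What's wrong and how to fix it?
Bug: GROUP BY must precede ORDER BY

Fix: Move ORDER BY to the end, after GROUP BY

Corrected query:
SELECT author, AVG(sold) AS a FROM books GROUP BY author ORDER BY a

Result:
author  | a       
--------+---------
Tolkien | 25581.75
Orwell  | 25827   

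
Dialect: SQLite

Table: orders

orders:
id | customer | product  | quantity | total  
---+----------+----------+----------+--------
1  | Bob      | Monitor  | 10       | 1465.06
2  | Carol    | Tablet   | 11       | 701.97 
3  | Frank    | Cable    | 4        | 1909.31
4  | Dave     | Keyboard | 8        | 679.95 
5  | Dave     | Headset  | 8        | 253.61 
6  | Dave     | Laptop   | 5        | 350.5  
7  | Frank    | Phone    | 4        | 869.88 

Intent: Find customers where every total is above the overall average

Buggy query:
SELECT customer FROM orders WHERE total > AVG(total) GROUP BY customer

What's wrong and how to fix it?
Bug: WHERE evaluates per row before aggregation, so AVG() is unavailable

Fix: Use a subquery for AVG and a HAVING MIN(...) filter so the condition holds for every row in the group

Corrected query:
SELECT customer FROM orders GROUP BY customer HAVING MIN(total) > (SELECT AVG(total) FROM orders)

Result:
customer
--------
Bob     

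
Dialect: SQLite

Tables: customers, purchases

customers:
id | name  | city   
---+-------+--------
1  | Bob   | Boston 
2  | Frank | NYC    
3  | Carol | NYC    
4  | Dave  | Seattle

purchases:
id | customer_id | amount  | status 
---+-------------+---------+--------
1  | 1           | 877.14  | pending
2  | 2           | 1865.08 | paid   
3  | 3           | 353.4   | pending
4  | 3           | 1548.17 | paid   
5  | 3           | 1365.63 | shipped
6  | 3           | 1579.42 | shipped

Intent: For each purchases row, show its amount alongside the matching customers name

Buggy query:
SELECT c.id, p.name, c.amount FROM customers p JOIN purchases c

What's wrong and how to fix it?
Bug: Missing join condition: each purchases row is matched to all customers rows instead of just its own

Fix: Add ON c.customer_id = p.id to the JOIN

Corrected query:
SELECT c.id, p.name, c.amount FROM customers p JOIN purchases c ON c.customer_id = p.id

Result:
id | name  | amount 
---+-------+--------
1  | Bob   | 877.14 
2  | Frank | 1865.08
3  | Carol | 353.4  
4  | Carol | 1548.17
5  | Carol | 1365.63
6  | Carol | 1579.42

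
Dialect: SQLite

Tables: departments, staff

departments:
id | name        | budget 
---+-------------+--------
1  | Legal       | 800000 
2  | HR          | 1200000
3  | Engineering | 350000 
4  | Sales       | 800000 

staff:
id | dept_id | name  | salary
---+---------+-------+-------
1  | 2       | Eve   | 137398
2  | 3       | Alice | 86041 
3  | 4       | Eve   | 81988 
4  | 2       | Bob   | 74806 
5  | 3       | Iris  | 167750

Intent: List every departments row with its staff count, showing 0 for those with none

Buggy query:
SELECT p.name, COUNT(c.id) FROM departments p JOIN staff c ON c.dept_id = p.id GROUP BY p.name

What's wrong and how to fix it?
Bug: INNER JOIN drops departments rows that have no matching staff rows

Fix: Switch to LEFT JOIN to retain unmatched parent rows

Corrected query:
SELECT p.name, COUNT(c.id) FROM departments p LEFT JOIN staff c ON c.dept_id = p.id GROUP BY p.name

Result:
name        | COUNT(c.id)
------------+------------
Engineering | 2          
HR          | 2          
Legal       | 0          
Sales       | 1          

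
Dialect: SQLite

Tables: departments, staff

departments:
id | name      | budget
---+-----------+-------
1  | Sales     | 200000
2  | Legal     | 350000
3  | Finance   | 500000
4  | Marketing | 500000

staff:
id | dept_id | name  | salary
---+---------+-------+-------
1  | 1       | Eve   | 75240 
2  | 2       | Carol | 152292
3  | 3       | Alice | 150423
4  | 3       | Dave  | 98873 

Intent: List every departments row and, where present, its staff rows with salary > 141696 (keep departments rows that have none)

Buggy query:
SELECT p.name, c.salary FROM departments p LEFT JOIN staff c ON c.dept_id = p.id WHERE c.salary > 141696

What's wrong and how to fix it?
Bug: Filtering c.salary in WHERE discards the NULL rows produced by LEFT JOIN, turning it into an inner join

Fix: Move the right-table condition into the ON clause so unmatched parents are kept

Corrected query:
SELECT p.name, c.salary FROM departments p LEFT JOIN staff c ON c.dept_id = p.id AND c.salary > 141696

Result:
name      | salary
----------+-------
Sales     | NULL  
Legal     | 152292
Finance   | 150423
Marketing | NULL  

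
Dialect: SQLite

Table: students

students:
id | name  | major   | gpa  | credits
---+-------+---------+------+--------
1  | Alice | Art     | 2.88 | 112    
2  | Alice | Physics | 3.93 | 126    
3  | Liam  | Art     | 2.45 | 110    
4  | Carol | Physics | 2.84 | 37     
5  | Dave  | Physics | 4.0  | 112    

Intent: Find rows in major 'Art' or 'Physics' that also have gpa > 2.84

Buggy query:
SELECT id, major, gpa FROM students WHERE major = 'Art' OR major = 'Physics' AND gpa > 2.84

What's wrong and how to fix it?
Bug: Without parentheses, AND is evaluated before OR, so the gpa filter only applies to the 'Physics' branch

Fix: Add parentheses around the OR so the AND applies to both alternatives

Corrected query:
SELECT id, major, gpa FROM students WHERE (major = 'Art' OR major = 'Physics') AND gpa > 2.84

Result:
id | major   | gpa 
---+---------+-----
1  | Art     | 2.88
2  | Physics | 3.93
5  | Physics | 4   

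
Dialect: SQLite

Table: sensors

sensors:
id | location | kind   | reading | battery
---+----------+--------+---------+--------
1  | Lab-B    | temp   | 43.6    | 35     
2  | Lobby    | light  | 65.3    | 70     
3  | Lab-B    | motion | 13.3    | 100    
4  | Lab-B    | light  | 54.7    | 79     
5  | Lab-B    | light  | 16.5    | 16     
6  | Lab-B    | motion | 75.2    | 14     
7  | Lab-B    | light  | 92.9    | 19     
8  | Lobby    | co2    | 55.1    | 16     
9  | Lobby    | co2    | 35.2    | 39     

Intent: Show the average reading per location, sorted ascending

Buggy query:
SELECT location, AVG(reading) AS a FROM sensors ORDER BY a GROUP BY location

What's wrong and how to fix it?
Bug: ORDER BY appears before GROUP BY; SQL clause order requires GROUP BY first

Fix: Move ORDER BY to the end, after GROUP BY

Corrected query:
SELECT location, AVG(reading) AS a FROM sensors GROUP BY location ORDER BY a

Result:
location | a        
---------+----------
Lab-B    | 49.366667
Lobby    | 51.866667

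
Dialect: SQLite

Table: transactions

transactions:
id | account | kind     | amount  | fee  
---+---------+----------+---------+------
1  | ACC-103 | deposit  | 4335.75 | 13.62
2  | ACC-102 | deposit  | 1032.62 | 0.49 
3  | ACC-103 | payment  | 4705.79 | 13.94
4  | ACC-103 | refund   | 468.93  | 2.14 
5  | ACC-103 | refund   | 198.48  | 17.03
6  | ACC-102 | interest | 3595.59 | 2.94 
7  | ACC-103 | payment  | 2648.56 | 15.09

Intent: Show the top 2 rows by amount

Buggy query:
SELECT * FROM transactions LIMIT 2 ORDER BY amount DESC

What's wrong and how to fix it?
Bug: ORDER BY cannot follow LIMIT; LIMIT is the final clause

Fix: Sort with ORDER BY, then apply LIMIT

Corrected query:
SELECT * FROM transactions ORDER BY amount DESC LIMIT 2

Result:
id | account | kind    | amount  | fee  
---+---------+---------+---------+------
3  | ACC-103 | payment | 4705.79 | 13.94
1  | ACC-103 | deposit | 4335.75 | 13.62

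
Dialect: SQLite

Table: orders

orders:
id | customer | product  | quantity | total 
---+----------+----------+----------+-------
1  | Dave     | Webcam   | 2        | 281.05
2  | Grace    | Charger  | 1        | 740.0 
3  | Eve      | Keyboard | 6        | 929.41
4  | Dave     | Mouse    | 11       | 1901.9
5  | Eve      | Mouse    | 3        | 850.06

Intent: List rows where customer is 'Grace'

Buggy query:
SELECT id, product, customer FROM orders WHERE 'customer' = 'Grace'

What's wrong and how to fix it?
Bug: Single quotes denote string literals in SQL; the column name is being compared as a constant string

Fix: Reference the column as customer without single quotes

Corrected query:
SELECT id, product, customer FROM orders WHERE customer = 'Grace'

Result:
id | product | customer
---+---------+---------
2  | Charger | Grace   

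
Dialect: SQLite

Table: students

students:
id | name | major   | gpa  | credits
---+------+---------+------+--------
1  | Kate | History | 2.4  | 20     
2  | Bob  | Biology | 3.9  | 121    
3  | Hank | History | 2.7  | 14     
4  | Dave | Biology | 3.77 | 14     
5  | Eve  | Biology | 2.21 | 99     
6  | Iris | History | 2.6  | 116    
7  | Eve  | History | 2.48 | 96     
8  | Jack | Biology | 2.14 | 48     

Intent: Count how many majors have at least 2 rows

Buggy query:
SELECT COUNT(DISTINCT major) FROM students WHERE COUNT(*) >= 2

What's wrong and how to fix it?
Bug: COUNT(*) cannot appear in WHERE; the per-group count doesn't exist yet

Fix: Use a subquery that GROUPs and filters with HAVING, then count its rows

Corrected query:
SELECT COUNT(*) FROM (SELECT major FROM students GROUP BY major HAVING COUNT(*) >= 2)

Result:
COUNT(*)
--------
2       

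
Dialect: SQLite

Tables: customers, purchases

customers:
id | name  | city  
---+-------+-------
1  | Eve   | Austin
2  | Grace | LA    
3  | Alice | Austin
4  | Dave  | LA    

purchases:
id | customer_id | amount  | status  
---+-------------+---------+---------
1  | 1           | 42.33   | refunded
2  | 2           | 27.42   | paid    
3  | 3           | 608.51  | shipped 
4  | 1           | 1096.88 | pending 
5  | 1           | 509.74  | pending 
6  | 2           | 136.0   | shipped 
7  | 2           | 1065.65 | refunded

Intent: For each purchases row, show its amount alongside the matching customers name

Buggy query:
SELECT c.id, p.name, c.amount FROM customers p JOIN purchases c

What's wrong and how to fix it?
Bug: Missing join condition: each purchases row is matched to all customers rows instead of just its own

Fix: Specify the join condition linking the foreign key to the parent id

Corrected query:
SELECT c.id, p.name, c.amount FROM customers p JOIN purchases c ON c.customer_id = p.id

Result:
id | name  | amount 
---+-------+--------
1  | Eve   | 42.33  
2  | Grace | 27.42  
3  | Alice | 608.51 
4  | Eve   | 1096.88
5  | Eve   | 509.74 
6  | Grace | 136    
7  | Grace | 1065.65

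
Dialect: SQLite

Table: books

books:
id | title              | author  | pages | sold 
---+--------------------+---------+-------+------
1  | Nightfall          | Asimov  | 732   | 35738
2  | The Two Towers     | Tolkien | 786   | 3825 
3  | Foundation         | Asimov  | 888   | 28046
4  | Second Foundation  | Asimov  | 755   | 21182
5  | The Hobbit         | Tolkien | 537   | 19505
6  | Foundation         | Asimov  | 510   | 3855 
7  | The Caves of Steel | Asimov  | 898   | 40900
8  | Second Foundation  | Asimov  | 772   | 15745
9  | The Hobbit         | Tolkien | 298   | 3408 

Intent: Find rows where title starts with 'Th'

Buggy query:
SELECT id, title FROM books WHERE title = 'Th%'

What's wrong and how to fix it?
Bug: '=' compares the literal string including the % character; pattern matching needs LIKE

Fix: Use LIKE for wildcard pattern matching

Corrected query:
SELECT id, title FROM books WHERE title LIKE 'Th%'

Result:
id | title             
---+-------------------
2  | The Two Towers    
5  | The Hobbit        
7  | The Caves of Steel
9  | The Hobbit        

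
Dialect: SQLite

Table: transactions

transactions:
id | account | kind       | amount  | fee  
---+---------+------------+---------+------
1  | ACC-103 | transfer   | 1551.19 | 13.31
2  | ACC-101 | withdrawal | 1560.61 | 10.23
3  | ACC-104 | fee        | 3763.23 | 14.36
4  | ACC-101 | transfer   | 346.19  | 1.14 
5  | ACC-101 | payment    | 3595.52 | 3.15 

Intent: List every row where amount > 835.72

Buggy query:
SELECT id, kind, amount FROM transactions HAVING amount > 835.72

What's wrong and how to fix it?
Bug: HAVING filters the output of aggregation, but this query has no GROUP BY and no aggregate functions, so SQLite rejects it (HAVING clause on a non-aggregate query); the condition here is per row

Fix: Use WHERE for row-level filtering

Corrected query:
SELECT id, kind, amount FROM transactions WHERE amount > 835.72

Result:
id | kind       | amount 
---+------------+--------
1  | transfer   | 1551.19
2  | withdrawal | 1560.61
3  | fee        | 3763.23
5  | payment    | 3595.52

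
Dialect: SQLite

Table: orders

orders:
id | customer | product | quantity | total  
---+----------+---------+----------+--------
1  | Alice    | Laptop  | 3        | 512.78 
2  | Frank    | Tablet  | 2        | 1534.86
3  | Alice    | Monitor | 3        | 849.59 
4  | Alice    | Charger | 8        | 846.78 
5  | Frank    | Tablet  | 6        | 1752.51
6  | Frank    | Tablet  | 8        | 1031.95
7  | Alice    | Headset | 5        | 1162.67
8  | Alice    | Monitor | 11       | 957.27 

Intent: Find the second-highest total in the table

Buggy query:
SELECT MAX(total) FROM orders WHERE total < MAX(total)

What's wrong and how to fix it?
Bug: MAX(total) on the right of the comparison is an aggregate-in-WHERE error

Fix: Compute the overall MAX in a subquery, then take MAX of rows below it

Corrected query:
SELECT MAX(total) FROM orders WHERE total < (SELECT MAX(total) FROM orders)

Result:
MAX(total)
----------
1534.86   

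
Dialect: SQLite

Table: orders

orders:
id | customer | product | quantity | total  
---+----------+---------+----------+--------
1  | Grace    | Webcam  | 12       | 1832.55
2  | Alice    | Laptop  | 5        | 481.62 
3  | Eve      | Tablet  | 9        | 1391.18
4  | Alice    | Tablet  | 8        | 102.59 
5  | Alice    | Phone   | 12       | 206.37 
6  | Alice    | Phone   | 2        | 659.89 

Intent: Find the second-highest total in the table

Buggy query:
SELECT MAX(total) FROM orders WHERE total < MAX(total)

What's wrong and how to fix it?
Bug: The inner MAX is an aggregate inside WHERE, which is not allowed

Fix: Put the inner MAX in a scalar subquery

Corrected query:
SELECT MAX(total) FROM orders WHERE total < (SELECT MAX(total) FROM orders)

Result:
MAX(total)
----------
1391.18   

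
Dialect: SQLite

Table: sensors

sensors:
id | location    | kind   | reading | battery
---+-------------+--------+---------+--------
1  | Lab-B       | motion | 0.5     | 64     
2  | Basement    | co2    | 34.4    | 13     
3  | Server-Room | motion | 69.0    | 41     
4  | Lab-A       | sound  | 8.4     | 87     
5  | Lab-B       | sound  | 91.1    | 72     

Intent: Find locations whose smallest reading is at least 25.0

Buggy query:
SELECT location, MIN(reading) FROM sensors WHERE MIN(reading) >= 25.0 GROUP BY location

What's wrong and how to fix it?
Bug: MIN() in WHERE is a misuse of aggregate

Fix: Use HAVING for the per-group MIN condition

Corrected query:
SELECT location, MIN(reading) FROM sensors GROUP BY location HAVING MIN(reading) >= 25.0

Result:
location    | MIN(reading)
------------+-------------
Basement    | 34.4        
Server-Room | 69          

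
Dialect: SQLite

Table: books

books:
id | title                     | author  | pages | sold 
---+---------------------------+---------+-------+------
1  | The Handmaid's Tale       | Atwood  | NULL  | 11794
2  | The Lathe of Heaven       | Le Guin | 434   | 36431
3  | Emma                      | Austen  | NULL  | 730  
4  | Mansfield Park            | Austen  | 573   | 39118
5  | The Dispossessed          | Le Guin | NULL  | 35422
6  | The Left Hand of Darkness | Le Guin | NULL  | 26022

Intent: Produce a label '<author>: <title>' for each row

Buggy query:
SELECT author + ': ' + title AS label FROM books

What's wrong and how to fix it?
Bug: '+' is numeric addition; on text columns SQLite converts them to 0 instead of concatenating

Fix: Use the || operator for string concatenation

Corrected query:
SELECT author || ': ' || title AS label FROM books

Result:
label                             
----------------------------------
Atwood: The Handmaid's Tale       
Le Guin: The Lathe of Heaven      
Austen: Emma                      
Austen: Mansfield Park            
Le Guin: The Dispossessed         
Le Guin: The Left Hand of Darkness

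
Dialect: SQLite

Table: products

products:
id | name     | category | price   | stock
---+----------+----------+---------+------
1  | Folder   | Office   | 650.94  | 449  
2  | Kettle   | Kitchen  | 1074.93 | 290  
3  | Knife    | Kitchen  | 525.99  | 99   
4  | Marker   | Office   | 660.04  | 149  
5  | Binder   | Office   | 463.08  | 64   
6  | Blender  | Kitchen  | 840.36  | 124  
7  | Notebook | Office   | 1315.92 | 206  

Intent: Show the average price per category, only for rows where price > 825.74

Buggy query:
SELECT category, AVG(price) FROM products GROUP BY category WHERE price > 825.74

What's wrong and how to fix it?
Bug: Row-level WHERE must come before GROUP BY in the clause order

Fix: Move the WHERE clause before GROUP BY

Corrected query:
SELECT category, AVG(price) FROM products WHERE price > 825.74 GROUP BY category

Result:
category | AVG(price)
---------+-----------
Kitchen  | 957.645   
Office   | 1315.92   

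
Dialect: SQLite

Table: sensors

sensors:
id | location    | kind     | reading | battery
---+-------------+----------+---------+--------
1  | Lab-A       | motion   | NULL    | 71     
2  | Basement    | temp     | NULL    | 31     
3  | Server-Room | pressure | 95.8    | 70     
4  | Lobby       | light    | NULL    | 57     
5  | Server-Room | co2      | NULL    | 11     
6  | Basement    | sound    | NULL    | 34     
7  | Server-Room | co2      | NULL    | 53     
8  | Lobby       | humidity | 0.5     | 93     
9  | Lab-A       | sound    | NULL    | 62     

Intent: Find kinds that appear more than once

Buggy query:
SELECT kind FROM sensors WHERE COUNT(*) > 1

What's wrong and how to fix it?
Bug: WHERE can't reference COUNT(*); aggregates are computed after WHERE

Fix: GROUP BY kind, then filter groups with HAVING COUNT(*) > 1

Corrected query:
SELECT kind FROM sensors GROUP BY kind HAVING COUNT(*) > 1

Result:
kind 
-----
co2  
sound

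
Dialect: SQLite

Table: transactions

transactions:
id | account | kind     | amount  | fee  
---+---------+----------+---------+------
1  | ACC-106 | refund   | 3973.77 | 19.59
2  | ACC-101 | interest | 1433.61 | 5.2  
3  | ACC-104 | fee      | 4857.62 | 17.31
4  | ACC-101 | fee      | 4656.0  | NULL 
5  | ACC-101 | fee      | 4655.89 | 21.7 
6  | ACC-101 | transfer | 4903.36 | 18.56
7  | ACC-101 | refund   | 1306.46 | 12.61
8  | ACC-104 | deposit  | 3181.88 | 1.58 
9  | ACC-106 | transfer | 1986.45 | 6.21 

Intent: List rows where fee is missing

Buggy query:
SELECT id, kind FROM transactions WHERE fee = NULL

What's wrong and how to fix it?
Bug: '= NULL' is always unknown in SQL three-valued logic, so no rows match

Fix: Use IS NULL to test for NULL

Corrected query:
SELECT id, kind FROM transactions WHERE fee IS NULL

Result:
id | kind
---+-----
4  | fee 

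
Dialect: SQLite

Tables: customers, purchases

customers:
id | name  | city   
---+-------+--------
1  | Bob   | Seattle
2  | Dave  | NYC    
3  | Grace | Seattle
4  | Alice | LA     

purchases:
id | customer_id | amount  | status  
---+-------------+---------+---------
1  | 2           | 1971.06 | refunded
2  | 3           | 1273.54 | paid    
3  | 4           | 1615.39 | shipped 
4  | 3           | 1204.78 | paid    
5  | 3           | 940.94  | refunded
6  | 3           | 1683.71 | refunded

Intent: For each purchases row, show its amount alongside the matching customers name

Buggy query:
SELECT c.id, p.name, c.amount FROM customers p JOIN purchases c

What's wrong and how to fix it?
Bug: JOIN with no ON clause produces a cartesian product; every purchases row pairs with every customers row

Fix: Add ON c.customer_id = p.id to the JOIN

Corrected query:
SELECT c.id, p.name, c.amount FROM customers p JOIN purchases c ON c.customer_id = p.id

Result:
id | name  | amount 
---+-------+--------
1  | Dave  | 1971.06
2  | Grace | 1273.54
3  | Alice | 1615.39
4  | Grace | 1204.78
5  | Grace | 940.94 
6  | Grace | 1683.71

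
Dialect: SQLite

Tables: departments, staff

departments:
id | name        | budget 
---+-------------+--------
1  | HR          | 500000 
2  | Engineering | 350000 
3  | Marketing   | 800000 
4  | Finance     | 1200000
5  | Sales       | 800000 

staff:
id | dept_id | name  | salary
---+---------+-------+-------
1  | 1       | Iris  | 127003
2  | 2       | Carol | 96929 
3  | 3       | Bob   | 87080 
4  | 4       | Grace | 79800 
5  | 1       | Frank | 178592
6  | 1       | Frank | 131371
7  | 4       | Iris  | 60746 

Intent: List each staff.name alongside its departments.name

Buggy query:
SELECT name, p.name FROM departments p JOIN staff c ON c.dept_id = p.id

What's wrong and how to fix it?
Bug: Both tables have a 'name' column; the unqualified reference is ambiguous

Fix: Prefix ambiguous columns with the table alias

Corrected query:
SELECT c.name, p.name FROM departments p JOIN staff c ON c.dept_id = p.id

Result:
name  | name       
------+------------
Iris  | HR         
Carol | Engineering
Bob   | Marketing  
Grace | Finance    
Frank | HR         
Frank | HR         
Iris  | Finance    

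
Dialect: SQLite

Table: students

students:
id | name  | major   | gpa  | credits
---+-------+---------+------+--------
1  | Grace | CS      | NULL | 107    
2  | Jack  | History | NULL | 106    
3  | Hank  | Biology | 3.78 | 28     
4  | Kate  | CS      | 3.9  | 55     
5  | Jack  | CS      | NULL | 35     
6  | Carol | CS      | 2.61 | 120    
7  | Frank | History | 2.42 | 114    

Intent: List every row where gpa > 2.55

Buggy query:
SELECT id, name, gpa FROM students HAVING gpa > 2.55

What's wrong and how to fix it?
Bug: This is a non-aggregate query (no GROUP BY, no aggregates), so in SQLite the HAVING clause is invalid here; a row-level condition belongs in WHERE

Fix: Use WHERE for row-level filtering

Corrected query:
SELECT id, name, gpa FROM students WHERE gpa > 2.55

Result:
id | name  | gpa 
---+-------+-----
3  | Hank  | 3.78
4  | Kate  | 3.9 
6  | Carol | 2.61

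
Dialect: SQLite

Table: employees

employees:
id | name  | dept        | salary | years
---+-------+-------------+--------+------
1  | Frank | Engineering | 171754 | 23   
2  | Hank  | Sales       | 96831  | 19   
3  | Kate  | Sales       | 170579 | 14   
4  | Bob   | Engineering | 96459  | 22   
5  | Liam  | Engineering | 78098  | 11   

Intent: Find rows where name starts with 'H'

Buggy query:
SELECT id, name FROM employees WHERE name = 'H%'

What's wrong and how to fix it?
Bug: '=' compares the literal string including the % character; pattern matching needs LIKE

Fix: Replace '=' with LIKE so 'H%' is treated as a pattern

Corrected query:
SELECT id, name FROM employees WHERE name LIKE 'H%'

Result:
id | name
---+-----
2  | Hank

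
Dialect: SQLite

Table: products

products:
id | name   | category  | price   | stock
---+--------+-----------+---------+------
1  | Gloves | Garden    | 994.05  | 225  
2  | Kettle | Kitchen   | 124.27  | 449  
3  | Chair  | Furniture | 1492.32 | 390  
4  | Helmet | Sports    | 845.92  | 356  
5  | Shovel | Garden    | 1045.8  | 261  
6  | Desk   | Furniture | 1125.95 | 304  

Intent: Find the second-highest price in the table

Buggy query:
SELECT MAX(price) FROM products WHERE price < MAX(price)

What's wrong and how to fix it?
Bug: MAX(price) on the right of the comparison is an aggregate-in-WHERE error

Fix: Compute the overall MAX in a subquery, then take MAX of rows below it

Corrected query:
SELECT MAX(price) FROM products WHERE price < (SELECT MAX(price) FROM products)

Result:
MAX(price)
----------
1125.95   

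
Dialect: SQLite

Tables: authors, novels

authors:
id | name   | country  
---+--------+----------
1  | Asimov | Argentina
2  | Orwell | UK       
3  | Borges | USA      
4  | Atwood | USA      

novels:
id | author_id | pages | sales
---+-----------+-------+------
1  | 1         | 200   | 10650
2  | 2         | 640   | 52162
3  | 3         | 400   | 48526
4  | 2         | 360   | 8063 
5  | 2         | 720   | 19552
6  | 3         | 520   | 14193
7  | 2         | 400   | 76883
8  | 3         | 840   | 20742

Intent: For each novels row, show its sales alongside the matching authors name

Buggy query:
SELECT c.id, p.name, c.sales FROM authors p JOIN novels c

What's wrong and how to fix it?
Bug: Missing join condition: each novels row is matched to all authors rows instead of just its own

Fix: Add ON c.author_id = p.id to the JOIN

Corrected query:
SELECT c.id, p.name, c.sales FROM authors p JOIN novels c ON c.author_id = p.id

Result:
id | name   | sales
---+--------+------
1  | Asimov | 10650
2  | Orwell | 52162
3  | Borges | 48526
4  | Orwell | 8063 
5  | Orwell | 19552
6  | Borges | 14193
7  | Orwell | 76883
8  | Borges | 20742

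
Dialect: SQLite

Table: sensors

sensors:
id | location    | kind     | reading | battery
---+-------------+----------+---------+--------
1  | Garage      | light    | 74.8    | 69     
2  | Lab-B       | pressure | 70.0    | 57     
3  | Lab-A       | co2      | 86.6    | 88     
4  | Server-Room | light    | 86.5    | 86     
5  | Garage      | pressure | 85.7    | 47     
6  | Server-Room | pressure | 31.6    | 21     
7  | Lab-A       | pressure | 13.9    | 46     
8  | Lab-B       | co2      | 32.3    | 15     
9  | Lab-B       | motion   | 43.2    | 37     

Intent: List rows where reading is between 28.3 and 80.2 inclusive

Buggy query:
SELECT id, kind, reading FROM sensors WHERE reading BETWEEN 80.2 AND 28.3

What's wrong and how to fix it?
Bug: BETWEEN expects the lower bound first; with 80.2 AND 28.3 the range is empty

Fix: Write BETWEEN 28.3 AND 80.2

Corrected query:
SELECT id, kind, reading FROM sensors WHERE reading BETWEEN 28.3 AND 80.2

Result:
id | kind     | reading
---+----------+--------
1  | light    | 74.8   
2  | pressure | 70     
6  | pressure | 31.6   
8  | co2      | 32.3   
9  | motion   | 43.2   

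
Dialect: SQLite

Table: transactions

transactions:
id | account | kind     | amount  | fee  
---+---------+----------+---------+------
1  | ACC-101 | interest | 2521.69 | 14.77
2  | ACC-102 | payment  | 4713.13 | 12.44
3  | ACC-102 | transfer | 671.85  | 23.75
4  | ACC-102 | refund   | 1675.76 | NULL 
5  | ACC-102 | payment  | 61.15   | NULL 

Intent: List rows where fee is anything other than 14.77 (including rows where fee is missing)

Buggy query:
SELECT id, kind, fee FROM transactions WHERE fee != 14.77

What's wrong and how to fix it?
Bug: Inequality against NULL is unknown, not true; rows with NULL are dropped

Fix: Handle NULL separately with IS NULL alongside the inequality

Corrected query:
SELECT id, kind, fee FROM transactions WHERE fee != 14.77 OR fee IS NULL

Result:
id | kind     | fee  
---+----------+------
2  | payment  | 12.44
3  | transfer | 23.75
4  | refund   | NULL 
5  | payment  | NULL 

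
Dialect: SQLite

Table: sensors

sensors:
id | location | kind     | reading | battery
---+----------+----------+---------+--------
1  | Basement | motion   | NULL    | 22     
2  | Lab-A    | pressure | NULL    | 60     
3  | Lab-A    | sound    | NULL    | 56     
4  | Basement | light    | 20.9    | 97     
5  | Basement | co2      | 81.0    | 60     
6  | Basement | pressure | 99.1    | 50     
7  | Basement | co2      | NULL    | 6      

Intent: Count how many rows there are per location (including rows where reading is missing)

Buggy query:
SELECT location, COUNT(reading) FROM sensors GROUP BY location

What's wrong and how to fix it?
Bug: COUNT(column) counts non-NULL values only; rows with NULL reading aren't counted

Fix: Use COUNT(*) to count all rows regardless of NULL

Corrected query:
SELECT location, COUNT(*) FROM sensors GROUP BY location

Result:
location | COUNT(*)
---------+---------
Basement | 5       
Lab-A    | 2       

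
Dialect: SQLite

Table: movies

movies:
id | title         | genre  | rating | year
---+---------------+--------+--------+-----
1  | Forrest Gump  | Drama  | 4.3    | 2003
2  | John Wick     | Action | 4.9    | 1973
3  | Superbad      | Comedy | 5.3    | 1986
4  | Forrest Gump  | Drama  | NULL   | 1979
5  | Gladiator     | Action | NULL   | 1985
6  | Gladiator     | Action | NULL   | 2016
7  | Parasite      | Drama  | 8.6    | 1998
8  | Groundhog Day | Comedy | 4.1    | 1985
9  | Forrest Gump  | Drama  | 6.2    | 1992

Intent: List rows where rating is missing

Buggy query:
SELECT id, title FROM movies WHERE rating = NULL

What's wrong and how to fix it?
Bug: Comparing to NULL with '=' never matches; NULL = NULL is unknown, not true

Fix: Replace '= NULL' with 'IS NULL'

Corrected query:
SELECT id, title FROM movies WHERE rating IS NULL

Result:
id | title       
---+-------------
4  | Forrest Gump
5  | Gladiator   
6  | Gladiator   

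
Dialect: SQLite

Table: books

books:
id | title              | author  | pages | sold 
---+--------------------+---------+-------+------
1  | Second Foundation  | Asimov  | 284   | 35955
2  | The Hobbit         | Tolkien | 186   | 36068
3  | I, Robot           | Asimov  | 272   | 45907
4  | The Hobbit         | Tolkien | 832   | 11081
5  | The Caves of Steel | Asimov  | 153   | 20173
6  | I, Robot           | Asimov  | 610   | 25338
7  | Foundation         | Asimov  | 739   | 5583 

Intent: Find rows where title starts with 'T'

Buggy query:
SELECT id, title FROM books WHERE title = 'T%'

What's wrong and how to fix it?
Bug: '=' compares the literal string including the % character; pattern matching needs LIKE

Fix: Use LIKE for wildcard pattern matching

Corrected query:
SELECT id, title FROM books WHERE title LIKE 'T%'

Result:
id | title             
---+-------------------
2  | The Hobbit        
4  | The Hobbit        
5  | The Caves of Steel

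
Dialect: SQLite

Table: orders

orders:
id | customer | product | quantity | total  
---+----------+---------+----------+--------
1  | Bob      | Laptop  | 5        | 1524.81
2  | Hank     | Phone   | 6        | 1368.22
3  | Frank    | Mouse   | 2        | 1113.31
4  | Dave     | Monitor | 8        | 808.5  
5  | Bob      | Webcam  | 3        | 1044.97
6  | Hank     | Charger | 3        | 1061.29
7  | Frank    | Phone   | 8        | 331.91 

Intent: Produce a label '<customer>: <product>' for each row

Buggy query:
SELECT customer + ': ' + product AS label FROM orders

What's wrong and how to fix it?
Bug: SQLite uses || for string concatenation; + coerces text to numbers (yielding 0)

Fix: Use the || operator for string concatenation

Corrected query:
SELECT customer || ': ' || product AS label FROM orders

Result:
label        
-------------
Bob: Laptop  
Hank: Phone  
Frank: Mouse 
Dave: Monitor
Bob: Webcam  
Hank: Charger
Frank: Phone 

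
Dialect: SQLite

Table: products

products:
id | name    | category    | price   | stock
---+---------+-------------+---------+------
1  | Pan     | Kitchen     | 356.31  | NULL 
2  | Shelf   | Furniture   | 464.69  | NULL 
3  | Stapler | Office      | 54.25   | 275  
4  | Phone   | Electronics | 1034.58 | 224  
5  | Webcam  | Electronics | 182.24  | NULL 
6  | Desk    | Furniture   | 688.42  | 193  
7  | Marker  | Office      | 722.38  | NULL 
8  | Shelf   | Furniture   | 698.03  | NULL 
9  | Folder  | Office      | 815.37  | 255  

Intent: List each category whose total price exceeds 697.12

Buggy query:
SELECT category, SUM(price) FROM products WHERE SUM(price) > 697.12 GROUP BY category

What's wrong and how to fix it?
Bug: SUM(price) is an aggregate, but WHERE filters rows before aggregation

Fix: Use HAVING (which filters groups after aggregation) instead of WHERE

Corrected query:
SELECT category, SUM(price) FROM products GROUP BY category HAVING SUM(price) > 697.12

Result:
category    | SUM(price)
------------+-----------
Electronics | 1216.82   
Furniture   | 1851.14   
Office      | 1592      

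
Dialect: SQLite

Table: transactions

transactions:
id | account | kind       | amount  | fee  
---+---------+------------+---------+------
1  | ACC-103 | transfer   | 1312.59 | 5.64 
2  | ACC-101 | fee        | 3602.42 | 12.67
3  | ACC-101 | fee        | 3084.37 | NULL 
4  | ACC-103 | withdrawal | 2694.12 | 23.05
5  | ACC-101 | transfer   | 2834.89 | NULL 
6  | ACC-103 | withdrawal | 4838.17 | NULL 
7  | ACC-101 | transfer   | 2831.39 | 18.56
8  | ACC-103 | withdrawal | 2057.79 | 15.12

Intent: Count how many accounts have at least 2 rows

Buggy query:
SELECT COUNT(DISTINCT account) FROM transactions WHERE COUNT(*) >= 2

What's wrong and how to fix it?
Bug: COUNT(*) cannot appear in WHERE; the per-group count doesn't exist yet

Fix: Use a subquery that GROUPs and filters with HAVING, then count its rows

Corrected query:
SELECT COUNT(*) FROM (SELECT account FROM transactions GROUP BY account HAVING COUNT(*) >= 2)

Result:
COUNT(*)
--------
2       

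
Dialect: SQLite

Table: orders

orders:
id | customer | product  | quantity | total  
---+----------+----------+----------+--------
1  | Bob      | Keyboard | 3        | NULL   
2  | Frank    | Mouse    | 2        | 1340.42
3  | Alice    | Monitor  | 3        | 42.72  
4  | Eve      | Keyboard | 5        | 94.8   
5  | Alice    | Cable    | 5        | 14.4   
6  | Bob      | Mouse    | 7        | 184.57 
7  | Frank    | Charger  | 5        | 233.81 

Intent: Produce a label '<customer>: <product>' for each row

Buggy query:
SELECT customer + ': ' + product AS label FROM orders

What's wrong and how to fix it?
Bug: '+' is numeric addition; on text columns SQLite converts them to 0 instead of concatenating

Fix: Replace + with || to concatenate text

Corrected query:
SELECT customer || ': ' || product AS label FROM orders

Result:
label         
--------------
Bob: Keyboard 
Frank: Mouse  
Alice: Monitor
Eve: Keyboard 
Alice: Cable  
Bob: Mouse    
Frank: Charger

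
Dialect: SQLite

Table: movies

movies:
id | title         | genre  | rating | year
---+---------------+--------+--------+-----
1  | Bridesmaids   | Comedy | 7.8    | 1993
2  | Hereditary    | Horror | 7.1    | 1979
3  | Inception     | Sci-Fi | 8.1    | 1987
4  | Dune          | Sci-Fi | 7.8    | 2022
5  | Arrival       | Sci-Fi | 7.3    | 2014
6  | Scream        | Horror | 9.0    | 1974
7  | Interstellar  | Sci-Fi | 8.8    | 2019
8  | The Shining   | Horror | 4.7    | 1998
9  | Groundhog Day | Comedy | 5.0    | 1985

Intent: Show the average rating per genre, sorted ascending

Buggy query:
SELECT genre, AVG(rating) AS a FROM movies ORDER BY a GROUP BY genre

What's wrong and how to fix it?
Bug: GROUP BY must precede ORDER BY

Fix: Reorder: SELECT … FROM … GROUP BY … ORDER BY …

Corrected query:
SELECT genre, AVG(rating) AS a FROM movies GROUP BY genre ORDER BY a

Result:
genre  | a       
-------+---------
Comedy | 6.4     
Horror | 6.933333
Sci-Fi | 8       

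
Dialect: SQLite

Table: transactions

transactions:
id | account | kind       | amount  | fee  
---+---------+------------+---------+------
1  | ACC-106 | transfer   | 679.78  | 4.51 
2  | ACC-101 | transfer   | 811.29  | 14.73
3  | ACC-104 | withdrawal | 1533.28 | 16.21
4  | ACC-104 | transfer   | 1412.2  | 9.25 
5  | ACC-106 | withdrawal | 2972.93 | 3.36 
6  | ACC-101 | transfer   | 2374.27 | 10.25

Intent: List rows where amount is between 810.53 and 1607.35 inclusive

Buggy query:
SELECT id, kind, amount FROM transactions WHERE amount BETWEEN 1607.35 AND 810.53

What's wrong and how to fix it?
Bug: The bounds are reversed; BETWEEN a AND b requires a <= b to match anything

Fix: Swap the bounds so the smaller value comes first

Corrected query:
SELECT id, kind, amount FROM transactions WHERE amount BETWEEN 810.53 AND 1607.35

Result:
id | kind       | amount 
---+------------+--------
2  | transfer   | 811.29 
3  | withdrawal | 1533.28
4  | transfer   | 1412.2 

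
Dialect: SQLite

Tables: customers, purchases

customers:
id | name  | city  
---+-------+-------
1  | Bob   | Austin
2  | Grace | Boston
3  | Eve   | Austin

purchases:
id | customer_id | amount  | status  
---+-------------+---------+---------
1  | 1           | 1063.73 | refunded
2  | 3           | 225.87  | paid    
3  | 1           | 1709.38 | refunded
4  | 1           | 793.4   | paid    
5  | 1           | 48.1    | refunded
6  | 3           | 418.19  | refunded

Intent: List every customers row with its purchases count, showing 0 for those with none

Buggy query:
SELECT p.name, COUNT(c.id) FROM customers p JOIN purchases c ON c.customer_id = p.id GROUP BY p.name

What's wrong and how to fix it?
Bug: INNER JOIN drops customers rows that have no matching purchases rows

Fix: Use LEFT JOIN so parents without children still appear (COUNT(c.id) gives 0)

Corrected query:
SELECT p.name, COUNT(c.id) FROM customers p LEFT JOIN purchases c ON c.customer_id = p.id GROUP BY p.name

Result:
name  | COUNT(c.id)
------+------------
Bob   | 4          
Eve   | 2          
Grace | 0          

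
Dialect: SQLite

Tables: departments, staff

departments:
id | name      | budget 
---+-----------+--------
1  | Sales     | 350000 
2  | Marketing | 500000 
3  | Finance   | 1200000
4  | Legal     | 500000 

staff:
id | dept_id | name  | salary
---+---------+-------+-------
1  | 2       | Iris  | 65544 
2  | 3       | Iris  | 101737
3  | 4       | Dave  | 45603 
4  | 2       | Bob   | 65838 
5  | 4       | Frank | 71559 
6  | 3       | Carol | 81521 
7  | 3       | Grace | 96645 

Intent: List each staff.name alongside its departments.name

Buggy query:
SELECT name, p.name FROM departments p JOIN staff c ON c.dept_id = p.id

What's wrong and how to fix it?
Bug: 'name' exists in both joined tables, so the database can't tell which one is meant

Fix: Prefix ambiguous columns with the table alias

Corrected query:
SELECT c.name, p.name FROM departments p JOIN staff c ON c.dept_id = p.id

Result:
name  | name     
------+----------
Iris  | Marketing
Iris  | Finance  
Dave  | Legal    
Bob   | Marketing
Frank | Legal    
Carol | Finance  
Grace | Finance  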